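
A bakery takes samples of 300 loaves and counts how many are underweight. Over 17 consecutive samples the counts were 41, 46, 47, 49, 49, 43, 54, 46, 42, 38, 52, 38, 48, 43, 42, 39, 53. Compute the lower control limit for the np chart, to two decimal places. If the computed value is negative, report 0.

p̄ = Σdᵢ / (k·n) = 770 / (17 × 300) = 0.15098
LCL = np̄ − 3·√(np̄(1−p̄)) = 45.2941 − 3 × 6.2013 = 26.6903

26.69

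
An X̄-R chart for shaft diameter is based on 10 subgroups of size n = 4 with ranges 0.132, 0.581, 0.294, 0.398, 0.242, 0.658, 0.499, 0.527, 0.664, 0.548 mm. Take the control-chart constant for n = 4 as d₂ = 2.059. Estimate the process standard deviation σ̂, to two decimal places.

R̄ = (0.132 + 0.581 + 0.294 + 0.398 + 0.242 + 0.658 + 0.499 + 0.527 + 0.664 + 0.548) / 10 = 0.4543
σ̂ = R̄ / d₂ = 0.4543 / 2.059 = 0.2206

0.22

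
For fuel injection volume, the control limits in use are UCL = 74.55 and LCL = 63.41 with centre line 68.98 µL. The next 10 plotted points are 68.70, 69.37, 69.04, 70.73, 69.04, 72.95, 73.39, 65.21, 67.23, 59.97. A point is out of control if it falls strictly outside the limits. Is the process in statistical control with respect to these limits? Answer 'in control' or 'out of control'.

out of control

Compare each point to [63.41, 74.55]: sample 10 = 59.97 < LCL.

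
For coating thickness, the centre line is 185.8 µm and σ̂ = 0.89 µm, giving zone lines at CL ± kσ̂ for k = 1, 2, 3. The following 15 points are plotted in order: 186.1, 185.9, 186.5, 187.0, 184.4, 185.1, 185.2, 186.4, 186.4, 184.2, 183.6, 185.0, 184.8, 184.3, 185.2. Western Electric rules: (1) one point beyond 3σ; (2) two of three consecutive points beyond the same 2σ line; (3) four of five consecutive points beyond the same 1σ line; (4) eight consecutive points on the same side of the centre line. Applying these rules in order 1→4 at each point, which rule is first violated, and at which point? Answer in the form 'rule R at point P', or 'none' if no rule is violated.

rule 3 at point 14

Zone of each point (C = within 1σ̂, B = 1σ̂–2σ̂, A = 2σ̂–3σ̂, * = beyond 3σ̂; sign = side of CL): 1:+C, 2:+C, 3:+C, 4:+B, 5:-B, 6:-C, 7:-C, 8:+C, 9:+C, 10:-B, 11:-A, 12:-C, 13:-B, 14:-B, 15:-C
Rule 3 (four of five consecutive points beyond the same 1σ limit) is satisfied at point 14.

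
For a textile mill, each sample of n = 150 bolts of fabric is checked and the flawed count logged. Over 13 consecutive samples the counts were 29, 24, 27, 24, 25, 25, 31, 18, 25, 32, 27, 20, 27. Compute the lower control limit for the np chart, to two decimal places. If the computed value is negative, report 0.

11.85

p̄ = Σdᵢ / (k·n) = 334 / (13 × 150) = 0.17128
LCL = np̄ − 3·√(np̄(1−p̄)) = 25.6923 − 3 × 4.6143 = 11.8494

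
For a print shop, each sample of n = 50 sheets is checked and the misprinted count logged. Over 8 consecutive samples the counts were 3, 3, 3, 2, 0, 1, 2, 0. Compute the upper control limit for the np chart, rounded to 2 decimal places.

p̄ = Σdᵢ / (k·n) = 14 / (8 × 50) = 0.03500
UCL = np̄ + 3·√(np̄(1−p̄)) = 1.7500 + 3 × √(1.7500×0.96500) = 1.7500 + 3 × 1.2995 = 5.6486

5.65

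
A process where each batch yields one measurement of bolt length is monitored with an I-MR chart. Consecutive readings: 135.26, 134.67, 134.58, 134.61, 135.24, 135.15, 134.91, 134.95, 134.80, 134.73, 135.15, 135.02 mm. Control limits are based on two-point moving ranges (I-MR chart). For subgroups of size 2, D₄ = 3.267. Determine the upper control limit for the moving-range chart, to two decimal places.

Moving ranges: 0.59, 0.09, 0.03, 0.63, 0.09, 0.24, 0.04, 0.15, 0.07, 0.42, 0.13; M̄R̄ = 2.4800 / 11 = 0.2255
UCL_MR = D₄·M̄R̄ = 3.267 × 0.2255 = 0.7366

0.74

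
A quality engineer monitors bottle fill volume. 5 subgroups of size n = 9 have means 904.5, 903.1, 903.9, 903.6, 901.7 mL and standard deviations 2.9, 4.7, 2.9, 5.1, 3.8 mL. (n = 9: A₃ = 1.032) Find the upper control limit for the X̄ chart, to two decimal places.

907.36

X̄̄ = (904.5 + 903.1 + 903.9 + 903.6 + 901.7) / 5 = 903.3600
s̄ = (2.9 + 4.7 + 2.9 + 5.1 + 3.8) / 5 = 3.8800
UCL = X̄̄ + A₃·s̄ = 903.3600 + 1.032 × 3.8800 = 907.3642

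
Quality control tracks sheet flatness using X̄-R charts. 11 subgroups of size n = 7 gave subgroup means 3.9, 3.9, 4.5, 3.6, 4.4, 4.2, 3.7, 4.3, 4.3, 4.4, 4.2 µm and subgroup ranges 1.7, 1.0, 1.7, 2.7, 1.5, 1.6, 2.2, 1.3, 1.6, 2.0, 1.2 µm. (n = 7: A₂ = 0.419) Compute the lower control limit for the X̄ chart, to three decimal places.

X̄̄ = (3.9 + 3.9 + 4.5 + 3.6 + 4.4 + 4.2 + 3.7 + 4.3 + 4.3 + 4.4 + 4.2) / 11 = 45.4000 / 11 = 4.1273
R̄ = (1.7 + 1.0 + 1.7 + 2.7 + 1.5 + 1.6 + 2.2 + 1.3 + 1.6 + 2.0 + 1.2) / 11 = 18.5000 / 11 = 1.6818
LCL = X̄̄ − A₂·R̄ = 4.1273 − 0.419 × 1.6818 = 3.4226

3.423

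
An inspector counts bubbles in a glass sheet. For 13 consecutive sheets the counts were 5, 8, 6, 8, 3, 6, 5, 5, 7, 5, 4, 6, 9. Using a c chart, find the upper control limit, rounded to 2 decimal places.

c̄ = (5 + 8 + 6 + 8 + 3 + 6 + 5 + 5 + 7 + 5 + 4 + 6 + 9) / 13 = 77 / 13 = 5.9231
UCL = c̄ + 3√c̄ = 5.9231 + 3 × √5.9231 = 5.9231 + 3 × 2.4337 = 13.2243

13.22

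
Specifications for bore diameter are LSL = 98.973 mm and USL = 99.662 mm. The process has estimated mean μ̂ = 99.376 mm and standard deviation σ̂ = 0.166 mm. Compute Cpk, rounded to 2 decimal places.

0.57

Cpu = (USL − μ̂) / (3σ̂) = (99.662 − 99.376) / (3 × 0.166) = 0.5743; Cpl = (μ̂ − LSL) / (3σ̂) = (99.376 − 98.973) / (3 × 0.166) = 0.8092; Cpk = min(Cpu, Cpl) = 0.5743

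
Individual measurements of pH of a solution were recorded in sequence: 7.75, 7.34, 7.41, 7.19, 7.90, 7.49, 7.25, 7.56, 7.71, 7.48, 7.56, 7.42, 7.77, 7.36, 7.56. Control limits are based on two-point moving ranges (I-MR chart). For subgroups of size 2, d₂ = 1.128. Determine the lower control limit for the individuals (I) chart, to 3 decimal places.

X̄ = (7.75 + 7.34 + 7.41 + 7.19 + 7.90 + 7.49 + 7.25 + 7.56 + 7.71 + 7.48 + 7.56 + 7.42 + 7.77 + 7.36 + 7.56) / 15 = 7.5167
Moving ranges: 0.41, 0.07, 0.22, 0.71, 0.41, 0.24, 0.31, 0.15, 0.23, 0.08, 0.14, 0.35, 0.41, 0.20; M̄R̄ = 3.9300 / 14 = 0.2807
LCL = X̄ − 3·M̄R̄/d₂ = 7.5167 − 3 × 0.2807 / 1.128 = 6.7701

6.770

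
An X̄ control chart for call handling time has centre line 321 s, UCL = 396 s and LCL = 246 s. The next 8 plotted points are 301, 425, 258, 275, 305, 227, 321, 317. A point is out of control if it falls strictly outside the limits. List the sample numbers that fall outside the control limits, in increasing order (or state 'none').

Compare each point to [246, 396]: sample 2 = 425 > UCL; sample 6 = 227 < LCL.

2, 6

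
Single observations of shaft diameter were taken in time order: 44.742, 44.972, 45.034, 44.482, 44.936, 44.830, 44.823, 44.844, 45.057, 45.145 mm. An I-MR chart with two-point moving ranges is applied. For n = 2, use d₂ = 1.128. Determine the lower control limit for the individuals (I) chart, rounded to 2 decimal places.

X̄ = (44.742 + 44.972 + 45.034 + 44.482 + 44.936 + 44.830 + 44.823 + 44.844 + 45.057 + 45.145) / 10 = 44.8865
Moving ranges: 0.230, 0.062, 0.552, 0.454, 0.106, 0.007, 0.021, 0.213, 0.088; M̄R̄ = 1.7330 / 9 = 0.1926
LCL = X̄ − 3·M̄R̄/d₂ = 44.8865 − 3 × 0.1926 / 1.128 = 44.3744

44.37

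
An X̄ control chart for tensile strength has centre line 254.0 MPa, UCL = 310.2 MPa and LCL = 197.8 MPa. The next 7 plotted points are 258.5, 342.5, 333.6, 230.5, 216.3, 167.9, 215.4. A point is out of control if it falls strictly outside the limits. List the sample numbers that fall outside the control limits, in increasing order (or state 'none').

2, 3, 6

Compare each point to [197.8, 310.2]: sample 2 = 342.5 > UCL; sample 3 = 333.6 > UCL; sample 6 = 167.9 < LCL.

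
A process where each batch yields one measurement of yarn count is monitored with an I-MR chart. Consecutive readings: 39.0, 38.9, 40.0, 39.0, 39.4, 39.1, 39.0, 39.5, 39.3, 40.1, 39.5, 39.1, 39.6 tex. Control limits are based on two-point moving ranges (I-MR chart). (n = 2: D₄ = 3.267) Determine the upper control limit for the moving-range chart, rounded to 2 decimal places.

Moving ranges: 0.1, 1.1, 1.0, 0.4, 0.3, 0.1, 0.5, 0.2, 0.8, 0.6, 0.4, 0.5; M̄R̄ = 6.0000 / 12 = 0.5000
UCL_MR = D₄·M̄R̄ = 3.267 × 0.5000 = 1.6335

1.63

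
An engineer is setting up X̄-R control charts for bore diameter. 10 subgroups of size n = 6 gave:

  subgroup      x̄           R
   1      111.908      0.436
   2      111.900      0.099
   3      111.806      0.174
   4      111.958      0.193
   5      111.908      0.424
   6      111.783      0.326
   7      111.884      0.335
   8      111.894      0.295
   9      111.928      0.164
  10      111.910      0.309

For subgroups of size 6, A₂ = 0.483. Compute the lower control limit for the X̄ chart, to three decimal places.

X̄̄ = (111.908 + 111.900 + 111.806 + 111.958 + 111.908 + 111.783 + 111.884 + 111.894 + 111.928 + 111.910) / 10 = 1118.8790 / 10 = 111.8879
R̄ = (0.436 + 0.099 + 0.174 + 0.193 + 0.424 + 0.326 + 0.335 + 0.295 + 0.164 + 0.309) / 10 = 2.7550 / 10 = 0.2755
LCL = X̄̄ − A₂·R̄ = 111.8879 − 0.483 × 0.2755 = 111.7548

111.755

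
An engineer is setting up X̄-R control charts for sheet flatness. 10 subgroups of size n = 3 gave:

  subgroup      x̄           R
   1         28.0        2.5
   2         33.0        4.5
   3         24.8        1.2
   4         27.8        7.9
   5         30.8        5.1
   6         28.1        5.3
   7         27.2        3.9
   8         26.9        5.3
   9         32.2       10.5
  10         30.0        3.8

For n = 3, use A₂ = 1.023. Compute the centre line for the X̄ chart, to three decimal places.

28.880

X̄̄ = (28.0 + 33.0 + 24.8 + 27.8 + 30.8 + 28.1 + 27.2 + 26.9 + 32.2 + 30.0) / 10 = 288.8000 / 10 = 28.8800
CL = X̄̄ = 28.8800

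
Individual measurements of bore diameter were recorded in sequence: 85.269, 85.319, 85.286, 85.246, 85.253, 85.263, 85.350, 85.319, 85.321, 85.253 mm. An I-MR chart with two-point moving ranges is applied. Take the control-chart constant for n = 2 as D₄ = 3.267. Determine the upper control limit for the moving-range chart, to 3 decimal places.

0.119

Moving ranges: 0.050, 0.033, 0.040, 0.007, 0.010, 0.087, 0.031, 0.002, 0.068; M̄R̄ = 0.3280 / 9 = 0.0364
UCL_MR = D₄·M̄R̄ = 3.267 × 0.0364 = 0.1191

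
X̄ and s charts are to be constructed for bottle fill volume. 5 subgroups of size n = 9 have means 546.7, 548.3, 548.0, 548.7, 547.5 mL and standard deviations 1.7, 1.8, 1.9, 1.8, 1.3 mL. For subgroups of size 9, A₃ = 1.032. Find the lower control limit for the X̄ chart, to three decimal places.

X̄̄ = (546.7 + 548.3 + 548.0 + 548.7 + 547.5) / 5 = 547.8400
s̄ = (1.7 + 1.8 + 1.9 + 1.8 + 1.3) / 5 = 1.7000
LCL = X̄̄ − A₃·s̄ = 547.8400 − 1.032 × 1.7000 = 546.0856

546.086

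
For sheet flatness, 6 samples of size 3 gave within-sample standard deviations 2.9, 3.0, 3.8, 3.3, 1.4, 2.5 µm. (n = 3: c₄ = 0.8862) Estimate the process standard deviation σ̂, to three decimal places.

3.178

s̄ = (2.9 + 3.0 + 3.8 + 3.3 + 1.4 + 2.5) / 6 = 2.8167
σ̂ = s̄ / c₄ = 2.8167 / 0.8862 = 3.1784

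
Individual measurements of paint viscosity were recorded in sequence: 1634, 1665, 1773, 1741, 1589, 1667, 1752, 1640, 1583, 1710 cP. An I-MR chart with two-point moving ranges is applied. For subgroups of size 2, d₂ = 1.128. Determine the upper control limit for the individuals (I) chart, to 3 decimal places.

1906.487

X̄ = (1634 + 1665 + 1773 + 1741 + 1589 + 1667 + 1752 + 1640 + 1583 + 1710) / 10 = 1675.4000
Moving ranges: 31, 108, 32, 152, 78, 85, 112, 57, 127; M̄R̄ = 782.0000 / 9 = 86.8889
UCL = X̄ + 3·M̄R̄/d₂ = 1675.4000 + 3 × 86.8889 / 1.128 = 1906.4875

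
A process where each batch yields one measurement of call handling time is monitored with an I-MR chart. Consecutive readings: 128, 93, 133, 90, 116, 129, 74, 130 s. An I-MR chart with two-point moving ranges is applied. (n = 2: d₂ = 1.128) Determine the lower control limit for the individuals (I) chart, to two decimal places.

X̄ = (128 + 93 + 133 + 90 + 116 + 129 + 74 + 130) / 8 = 111.6250
Moving ranges: 35, 40, 43, 26, 13, 55, 56; M̄R̄ = 268.0000 / 7 = 38.2857
LCL = X̄ − 3·M̄R̄/d₂ = 111.6250 − 3 × 38.2857 / 1.128 = 9.8013

9.80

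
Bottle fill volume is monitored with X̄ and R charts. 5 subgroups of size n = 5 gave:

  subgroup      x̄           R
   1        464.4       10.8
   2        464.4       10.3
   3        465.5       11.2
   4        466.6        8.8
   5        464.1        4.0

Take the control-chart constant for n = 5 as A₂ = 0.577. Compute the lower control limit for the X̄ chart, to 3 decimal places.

X̄̄ = (464.4 + 464.4 + 465.5 + 466.6 + 464.1) / 5 = 2325.0000 / 5 = 465.0000
R̄ = (10.8 + 10.3 + 11.2 + 8.8 + 4.0) / 5 = 45.1000 / 5 = 9.0200
LCL = X̄̄ − A₂·R̄ = 465.0000 − 0.577 × 9.0200 = 459.7955

459.795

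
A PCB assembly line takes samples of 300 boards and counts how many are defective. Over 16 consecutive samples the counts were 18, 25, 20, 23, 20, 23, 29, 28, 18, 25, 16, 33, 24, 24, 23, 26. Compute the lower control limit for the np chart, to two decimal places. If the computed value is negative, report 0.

9.49

p̄ = Σdᵢ / (k·n) = 375 / (16 × 300) = 0.07812
LCL = np̄ − 3·√(np̄(1−p̄)) = 23.4375 − 3 × 4.6483 = 9.4927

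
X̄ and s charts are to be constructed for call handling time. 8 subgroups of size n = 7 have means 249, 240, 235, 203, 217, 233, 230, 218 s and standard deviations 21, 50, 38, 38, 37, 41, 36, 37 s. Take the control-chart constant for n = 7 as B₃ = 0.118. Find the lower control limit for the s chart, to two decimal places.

s̄ = (21 + 50 + 38 + 38 + 37 + 41 + 36 + 37) / 8 = 37.2500
LCL_s = B₃·s̄ = 0.118 × 37.2500 = 4.3955

4.40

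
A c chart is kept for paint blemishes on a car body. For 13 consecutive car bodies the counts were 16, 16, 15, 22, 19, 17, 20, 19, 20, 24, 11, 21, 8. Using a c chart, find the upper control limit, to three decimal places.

30.102

c̄ = (16 + 16 + 15 + 22 + 19 + 17 + 20 + 19 + 20 + 24 + 11 + 21 + 8) / 13 = 228 / 13 = 17.5385
UCL = c̄ + 3√c̄ = 17.5385 + 3 × √17.5385 = 17.5385 + 3 × 4.1879 = 30.1021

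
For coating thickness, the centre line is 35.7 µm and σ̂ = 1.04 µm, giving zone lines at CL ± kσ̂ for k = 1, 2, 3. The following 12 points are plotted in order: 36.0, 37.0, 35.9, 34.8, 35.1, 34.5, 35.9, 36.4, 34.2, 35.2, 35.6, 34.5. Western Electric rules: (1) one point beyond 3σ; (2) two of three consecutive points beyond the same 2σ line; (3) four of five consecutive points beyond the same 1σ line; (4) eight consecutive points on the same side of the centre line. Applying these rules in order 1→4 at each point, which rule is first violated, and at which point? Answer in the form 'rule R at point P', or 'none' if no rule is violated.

none

Zone of each point (C = within 1σ̂, B = 1σ̂–2σ̂, A = 2σ̂–3σ̂, * = beyond 3σ̂; sign = side of CL): 1:+C, 2:+B, 3:+C, 4:-C, 5:-C, 6:-B, 7:+C, 8:+C, 9:-B, 10:-C, 11:-C, 12:-B
No rule fires across all 12 points.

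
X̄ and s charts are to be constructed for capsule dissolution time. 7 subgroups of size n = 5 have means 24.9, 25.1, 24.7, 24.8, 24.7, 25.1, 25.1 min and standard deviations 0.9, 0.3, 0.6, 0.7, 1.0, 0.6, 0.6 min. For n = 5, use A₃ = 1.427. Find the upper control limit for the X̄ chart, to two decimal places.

25.87

X̄̄ = (24.9 + 25.1 + 24.7 + 24.8 + 24.7 + 25.1 + 25.1) / 7 = 24.9143
s̄ = (0.9 + 0.3 + 0.6 + 0.7 + 1.0 + 0.6 + 0.6) / 7 = 0.6714
UCL = X̄̄ + A₃·s̄ = 24.9143 + 1.427 × 0.6714 = 25.8724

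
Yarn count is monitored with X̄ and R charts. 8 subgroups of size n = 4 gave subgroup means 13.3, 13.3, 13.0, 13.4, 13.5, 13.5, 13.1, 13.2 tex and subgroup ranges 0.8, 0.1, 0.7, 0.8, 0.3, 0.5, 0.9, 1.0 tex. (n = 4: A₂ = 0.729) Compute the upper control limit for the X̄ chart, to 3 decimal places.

13.752

X̄̄ = (13.3 + 13.3 + 13.0 + 13.4 + 13.5 + 13.5 + 13.1 + 13.2) / 8 = 106.3000 / 8 = 13.2875
R̄ = (0.8 + 0.1 + 0.7 + 0.8 + 0.3 + 0.5 + 0.9 + 1.0) / 8 = 5.1000 / 8 = 0.6375
UCL = X̄̄ + A₂·R̄ = 13.2875 + 0.729 × 0.6375 = 13.7522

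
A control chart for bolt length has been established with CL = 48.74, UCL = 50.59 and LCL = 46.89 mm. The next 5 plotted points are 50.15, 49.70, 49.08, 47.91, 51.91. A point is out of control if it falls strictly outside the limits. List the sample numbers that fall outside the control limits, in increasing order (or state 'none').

5

Compare each point to [46.89, 50.59]: sample 5 = 51.91 > UCL.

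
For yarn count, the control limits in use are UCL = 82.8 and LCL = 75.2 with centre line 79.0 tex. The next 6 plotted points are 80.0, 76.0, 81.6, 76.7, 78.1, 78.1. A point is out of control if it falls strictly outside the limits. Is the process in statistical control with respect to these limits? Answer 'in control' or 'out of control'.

All 6 points lie within [75.2, 82.8].

in control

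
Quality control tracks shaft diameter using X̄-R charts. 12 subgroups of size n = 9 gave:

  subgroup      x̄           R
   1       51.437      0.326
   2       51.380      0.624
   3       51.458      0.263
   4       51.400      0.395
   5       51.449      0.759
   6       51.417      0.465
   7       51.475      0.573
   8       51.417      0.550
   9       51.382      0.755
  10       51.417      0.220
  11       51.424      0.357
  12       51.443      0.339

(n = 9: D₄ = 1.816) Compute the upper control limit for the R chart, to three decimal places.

R̄ = (0.326 + 0.624 + 0.263 + 0.395 + 0.759 + 0.465 + 0.573 + 0.550 + 0.755 + 0.220 + 0.357 + 0.339) / 12 = 5.6260 / 12 = 0.4688
UCL_R = D₄·R̄ = 1.816 × 0.4688 = 0.8514

0.851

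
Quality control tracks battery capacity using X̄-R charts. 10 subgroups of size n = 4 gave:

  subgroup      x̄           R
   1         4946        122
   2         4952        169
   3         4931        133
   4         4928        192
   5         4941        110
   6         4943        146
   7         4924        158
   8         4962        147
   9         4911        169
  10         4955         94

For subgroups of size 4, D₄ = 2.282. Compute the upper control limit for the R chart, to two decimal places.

328.61

R̄ = (122 + 169 + 133 + 192 + 110 + 146 + 158 + 147 + 169 + 94) / 10 = 1440.0000 / 10 = 144.0000
UCL_R = D₄·R̄ = 2.282 × 144.0000 = 328.6080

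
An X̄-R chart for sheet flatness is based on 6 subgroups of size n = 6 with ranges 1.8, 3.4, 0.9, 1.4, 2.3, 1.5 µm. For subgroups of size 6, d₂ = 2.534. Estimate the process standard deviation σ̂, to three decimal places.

R̄ = (1.8 + 3.4 + 0.9 + 1.4 + 2.3 + 1.5) / 6 = 1.8833
σ̂ = R̄ / d₂ = 1.8833 / 2.534 = 0.7432

0.743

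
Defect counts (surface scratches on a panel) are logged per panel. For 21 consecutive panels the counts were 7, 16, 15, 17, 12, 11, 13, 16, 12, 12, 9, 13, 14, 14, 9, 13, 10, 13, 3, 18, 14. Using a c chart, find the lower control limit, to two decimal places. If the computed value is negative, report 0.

c̄ = (7 + 16 + 15 + 17 + 12 + 11 + 13 + 16 + 12 + 12 + 9 + 13 + 14 + 14 + 9 + 13 + 10 + 13 + 3 + 18 + 14) / 21 = 261 / 21 = 12.4286
LCL = c̄ − 3√c̄ = 12.4286 − 3 × 3.5254 = 1.8523

1.85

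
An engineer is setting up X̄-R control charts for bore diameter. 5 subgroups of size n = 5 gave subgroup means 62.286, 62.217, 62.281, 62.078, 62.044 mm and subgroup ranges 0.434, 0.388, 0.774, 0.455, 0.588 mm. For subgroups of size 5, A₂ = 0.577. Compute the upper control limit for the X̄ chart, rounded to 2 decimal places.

62.49

X̄̄ = (62.286 + 62.217 + 62.281 + 62.078 + 62.044) / 5 = 310.9060 / 5 = 62.1812
R̄ = (0.434 + 0.388 + 0.774 + 0.455 + 0.588) / 5 = 2.6390 / 5 = 0.5278
UCL = X̄̄ + A₂·R̄ = 62.1812 + 0.577 × 0.5278 = 62.4857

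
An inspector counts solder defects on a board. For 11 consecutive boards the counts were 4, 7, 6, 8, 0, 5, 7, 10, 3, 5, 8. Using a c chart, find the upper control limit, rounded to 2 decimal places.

12.91

c̄ = (4 + 7 + 6 + 8 + 0 + 5 + 7 + 10 + 3 + 5 + 8) / 11 = 63 / 11 = 5.7273
UCL = c̄ + 3√c̄ = 5.7273 + 3 × √5.7273 = 5.7273 + 3 × 2.3932 = 12.9068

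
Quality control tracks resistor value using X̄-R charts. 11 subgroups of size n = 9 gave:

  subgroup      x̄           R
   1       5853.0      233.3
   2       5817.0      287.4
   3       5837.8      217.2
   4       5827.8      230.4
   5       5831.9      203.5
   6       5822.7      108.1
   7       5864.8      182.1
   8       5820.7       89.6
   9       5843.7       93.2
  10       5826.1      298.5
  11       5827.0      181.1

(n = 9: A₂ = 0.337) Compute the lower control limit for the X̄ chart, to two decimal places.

5768.78

X̄̄ = (5853.0 + 5817.0 + 5837.8 + 5827.8 + 5831.9 + 5822.7 + 5864.8 + 5820.7 + 5843.7 + 5826.1 + 5827.0) / 11 = 64172.5000 / 11 = 5833.8636
R̄ = (233.3 + 287.4 + 217.2 + 230.4 + 203.5 + 108.1 + 182.1 + 89.6 + 93.2 + 298.5 + 181.1) / 11 = 2124.4000 / 11 = 193.1273
LCL = X̄̄ − A₂·R̄ = 5833.8636 − 0.337 × 193.1273 = 5768.7797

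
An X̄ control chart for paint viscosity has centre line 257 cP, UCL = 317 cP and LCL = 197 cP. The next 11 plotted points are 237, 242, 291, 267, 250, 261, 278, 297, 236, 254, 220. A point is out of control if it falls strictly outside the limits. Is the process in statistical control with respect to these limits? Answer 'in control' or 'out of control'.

in control

All 11 points lie within [197, 317].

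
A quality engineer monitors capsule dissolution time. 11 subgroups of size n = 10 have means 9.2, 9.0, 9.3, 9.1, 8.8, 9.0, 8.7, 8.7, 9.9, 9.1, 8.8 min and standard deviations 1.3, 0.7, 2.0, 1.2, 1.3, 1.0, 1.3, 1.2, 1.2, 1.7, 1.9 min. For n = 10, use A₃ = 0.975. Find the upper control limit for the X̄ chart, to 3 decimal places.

X̄̄ = (9.2 + 9.0 + 9.3 + 9.1 + 8.8 + 9.0 + 8.7 + 8.7 + 9.9 + 9.1 + 8.8) / 11 = 9.0545
s̄ = (1.3 + 0.7 + 2.0 + 1.2 + 1.3 + 1.0 + 1.3 + 1.2 + 1.2 + 1.7 + 1.9) / 11 = 1.3455
UCL = X̄̄ + A₃·s̄ = 9.0545 + 0.975 × 1.3455 = 10.3664

10.366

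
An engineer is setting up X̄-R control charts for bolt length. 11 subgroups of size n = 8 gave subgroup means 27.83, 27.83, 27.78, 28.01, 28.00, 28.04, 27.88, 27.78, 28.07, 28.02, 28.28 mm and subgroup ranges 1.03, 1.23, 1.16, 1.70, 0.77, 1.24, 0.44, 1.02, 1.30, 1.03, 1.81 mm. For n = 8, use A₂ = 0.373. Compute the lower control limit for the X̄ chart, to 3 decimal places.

X̄̄ = (27.83 + 27.83 + 27.78 + 28.01 + 28.00 + 28.04 + 27.88 + 27.78 + 28.07 + 28.02 + 28.28) / 11 = 307.5200 / 11 = 27.9564
R̄ = (1.03 + 1.23 + 1.16 + 1.70 + 0.77 + 1.24 + 0.44 + 1.02 + 1.30 + 1.03 + 1.81) / 11 = 12.7300 / 11 = 1.1573
LCL = X̄̄ − A₂·R̄ = 27.9564 − 0.373 × 1.1573 = 27.5247

27.525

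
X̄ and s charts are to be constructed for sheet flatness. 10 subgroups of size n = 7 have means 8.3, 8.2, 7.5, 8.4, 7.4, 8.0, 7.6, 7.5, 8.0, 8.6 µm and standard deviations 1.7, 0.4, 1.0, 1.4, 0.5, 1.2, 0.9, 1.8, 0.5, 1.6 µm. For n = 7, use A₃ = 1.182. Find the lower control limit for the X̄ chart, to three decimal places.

X̄̄ = (8.3 + 8.2 + 7.5 + 8.4 + 7.4 + 8.0 + 7.6 + 7.5 + 8.0 + 8.6) / 10 = 7.9500
s̄ = (1.7 + 0.4 + 1.0 + 1.4 + 0.5 + 1.2 + 0.9 + 1.8 + 0.5 + 1.6) / 10 = 1.1000
LCL = X̄̄ − A₃·s̄ = 7.9500 − 1.182 × 1.1000 = 6.6498

6.650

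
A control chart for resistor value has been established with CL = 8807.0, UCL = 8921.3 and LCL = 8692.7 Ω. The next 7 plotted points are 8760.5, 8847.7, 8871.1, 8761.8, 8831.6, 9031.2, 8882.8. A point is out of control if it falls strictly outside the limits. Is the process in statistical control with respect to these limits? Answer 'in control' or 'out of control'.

Compare each point to [8692.7, 8921.3]: sample 6 = 9031.2 > UCL.

out of control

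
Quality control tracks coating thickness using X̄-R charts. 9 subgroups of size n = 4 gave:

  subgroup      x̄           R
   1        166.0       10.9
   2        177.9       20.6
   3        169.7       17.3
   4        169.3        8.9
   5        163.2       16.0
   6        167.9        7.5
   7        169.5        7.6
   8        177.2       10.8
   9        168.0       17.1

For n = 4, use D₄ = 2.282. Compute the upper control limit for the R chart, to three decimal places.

R̄ = (10.9 + 20.6 + 17.3 + 8.9 + 16.0 + 7.5 + 7.6 + 10.8 + 17.1) / 9 = 116.7000 / 9 = 12.9667
UCL_R = D₄·R̄ = 2.282 × 12.9667 = 29.5899

29.590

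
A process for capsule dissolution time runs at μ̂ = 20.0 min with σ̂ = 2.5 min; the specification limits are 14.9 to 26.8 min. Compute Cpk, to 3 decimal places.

Cpu = (USL − μ̂) / (3σ̂) = (26.8 − 20.0) / (3 × 2.5) = 0.9067; Cpl = (μ̂ − LSL) / (3σ̂) = (20.0 − 14.9) / (3 × 2.5) = 0.6800; Cpk = min(Cpu, Cpl) = 0.6800

0.680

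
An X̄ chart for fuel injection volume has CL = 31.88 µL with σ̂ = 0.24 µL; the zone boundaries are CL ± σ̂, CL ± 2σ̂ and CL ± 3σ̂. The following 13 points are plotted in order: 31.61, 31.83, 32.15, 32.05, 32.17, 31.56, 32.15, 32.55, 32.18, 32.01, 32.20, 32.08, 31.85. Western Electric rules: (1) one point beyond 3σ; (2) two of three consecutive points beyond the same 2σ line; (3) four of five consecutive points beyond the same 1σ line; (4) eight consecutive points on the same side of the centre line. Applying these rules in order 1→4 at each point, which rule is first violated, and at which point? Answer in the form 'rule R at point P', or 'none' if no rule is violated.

rule 3 at point 9

Zone of each point (C = within 1σ̂, B = 1σ̂–2σ̂, A = 2σ̂–3σ̂, * = beyond 3σ̂; sign = side of CL): 1:-B, 2:-C, 3:+B, 4:+C, 5:+B, 6:-B, 7:+B, 8:+A, 9:+B, 10:+C, 11:+B, 12:+C, 13:-C
Rule 3 (four of five consecutive points beyond the same 1σ limit) is satisfied at point 9.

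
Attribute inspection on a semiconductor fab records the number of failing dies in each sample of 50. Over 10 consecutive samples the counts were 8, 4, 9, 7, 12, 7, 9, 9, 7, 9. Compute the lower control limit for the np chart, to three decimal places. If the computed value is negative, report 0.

0.284

p̄ = Σdᵢ / (k·n) = 81 / (10 × 50) = 0.16200
LCL = np̄ − 3·√(np̄(1−p̄)) = 8.1000 − 3 × 2.6053 = 0.2840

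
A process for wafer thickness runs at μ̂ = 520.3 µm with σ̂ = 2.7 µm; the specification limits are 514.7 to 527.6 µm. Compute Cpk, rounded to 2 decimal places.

Cpu = (USL − μ̂) / (3σ̂) = (527.6 − 520.3) / (3 × 2.7) = 0.9012; Cpl = (μ̂ − LSL) / (3σ̂) = (520.3 − 514.7) / (3 × 2.7) = 0.6914; Cpk = min(Cpu, Cpl) = 0.6914

0.69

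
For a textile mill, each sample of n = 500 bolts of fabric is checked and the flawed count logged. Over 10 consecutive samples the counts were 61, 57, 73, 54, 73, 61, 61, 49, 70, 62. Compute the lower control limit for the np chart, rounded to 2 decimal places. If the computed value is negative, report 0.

39.98

p̄ = Σdᵢ / (k·n) = 621 / (10 × 500) = 0.12420
LCL = np̄ − 3·√(np̄(1−p̄)) = 62.1000 − 3 × 7.3748 = 39.9757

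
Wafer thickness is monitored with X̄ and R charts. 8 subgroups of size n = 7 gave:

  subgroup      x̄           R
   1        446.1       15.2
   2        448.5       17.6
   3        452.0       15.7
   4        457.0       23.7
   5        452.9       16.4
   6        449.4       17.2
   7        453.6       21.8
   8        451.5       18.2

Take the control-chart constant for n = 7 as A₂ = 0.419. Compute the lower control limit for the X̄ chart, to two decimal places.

X̄̄ = (446.1 + 448.5 + 452.0 + 457.0 + 452.9 + 449.4 + 453.6 + 451.5) / 8 = 3611.0000 / 8 = 451.3750
R̄ = (15.2 + 17.6 + 15.7 + 23.7 + 16.4 + 17.2 + 21.8 + 18.2) / 8 = 145.8000 / 8 = 18.2250
LCL = X̄̄ − A₂·R̄ = 451.3750 − 0.419 × 18.2250 = 443.7387

443.74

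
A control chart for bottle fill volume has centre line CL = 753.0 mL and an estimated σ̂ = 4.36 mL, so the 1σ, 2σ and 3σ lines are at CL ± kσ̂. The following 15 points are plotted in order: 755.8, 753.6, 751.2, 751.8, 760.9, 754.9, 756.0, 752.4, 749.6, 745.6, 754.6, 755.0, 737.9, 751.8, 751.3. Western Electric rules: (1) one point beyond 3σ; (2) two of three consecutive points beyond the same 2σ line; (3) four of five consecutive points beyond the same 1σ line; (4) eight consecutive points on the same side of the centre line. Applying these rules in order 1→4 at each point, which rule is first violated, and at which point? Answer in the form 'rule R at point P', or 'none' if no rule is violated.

Zone of each point (C = within 1σ̂, B = 1σ̂–2σ̂, A = 2σ̂–3σ̂, * = beyond 3σ̂; sign = side of CL): 1:+C, 2:+C, 3:-C, 4:-C, 5:+B, 6:+C, 7:+C, 8:-C, 9:-C, 10:-B, 11:+C, 12:+C, 13:-*, 14:-C, 15:-C
Rule 1 (one point beyond the 3σ limits) is satisfied at point 13.

rule 1 at point 13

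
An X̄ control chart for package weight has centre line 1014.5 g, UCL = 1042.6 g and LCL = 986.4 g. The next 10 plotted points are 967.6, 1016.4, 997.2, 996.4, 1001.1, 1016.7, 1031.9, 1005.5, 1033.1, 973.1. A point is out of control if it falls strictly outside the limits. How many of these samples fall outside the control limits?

2

Compare each point to [986.4, 1042.6]: sample 1 = 967.6 < LCL; sample 10 = 973.1 < LCL.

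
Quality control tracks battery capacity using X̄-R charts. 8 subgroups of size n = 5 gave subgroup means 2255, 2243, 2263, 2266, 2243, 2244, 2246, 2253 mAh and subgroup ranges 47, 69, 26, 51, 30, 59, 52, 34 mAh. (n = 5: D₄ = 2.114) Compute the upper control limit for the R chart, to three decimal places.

97.244

R̄ = (47 + 69 + 26 + 51 + 30 + 59 + 52 + 34) / 8 = 368.0000 / 8 = 46.0000
UCL_R = D₄·R̄ = 2.114 × 46.0000 = 97.2440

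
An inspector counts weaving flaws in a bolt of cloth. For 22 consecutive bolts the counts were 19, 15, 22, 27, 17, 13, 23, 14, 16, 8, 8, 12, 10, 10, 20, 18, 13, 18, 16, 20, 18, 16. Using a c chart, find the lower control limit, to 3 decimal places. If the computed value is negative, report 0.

4.028

c̄ = (19 + 15 + 22 + 27 + 17 + 13 + 23 + 14 + 16 + 8 + 8 + 12 + 10 + 10 + 20 + 18 + 13 + 18 + 16 + 20 + 18 + 16) / 22 = 353 / 22 = 16.0455
LCL = c̄ − 3√c̄ = 16.0455 − 3 × 4.0057 = 4.0284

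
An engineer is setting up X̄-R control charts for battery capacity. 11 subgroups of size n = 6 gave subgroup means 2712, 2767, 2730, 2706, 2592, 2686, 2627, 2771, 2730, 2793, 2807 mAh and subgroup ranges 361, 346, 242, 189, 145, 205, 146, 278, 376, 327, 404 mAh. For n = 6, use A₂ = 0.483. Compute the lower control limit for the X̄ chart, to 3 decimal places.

X̄̄ = (2712 + 2767 + 2730 + 2706 + 2592 + 2686 + 2627 + 2771 + 2730 + 2793 + 2807) / 11 = 29921.0000 / 11 = 2720.0909
R̄ = (361 + 346 + 242 + 189 + 145 + 205 + 146 + 278 + 376 + 327 + 404) / 11 = 3019.0000 / 11 = 274.4545
LCL = X̄̄ − A₂·R̄ = 2720.0909 − 0.483 × 274.4545 = 2587.5294

2587.529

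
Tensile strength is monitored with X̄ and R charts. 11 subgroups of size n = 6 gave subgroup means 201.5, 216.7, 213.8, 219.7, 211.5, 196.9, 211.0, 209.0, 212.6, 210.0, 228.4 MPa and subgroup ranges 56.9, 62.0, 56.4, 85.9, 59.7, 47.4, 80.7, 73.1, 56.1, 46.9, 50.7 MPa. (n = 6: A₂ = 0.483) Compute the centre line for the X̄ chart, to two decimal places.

X̄̄ = (201.5 + 216.7 + 213.8 + 219.7 + 211.5 + 196.9 + 211.0 + 209.0 + 212.6 + 210.0 + 228.4) / 11 = 2331.1000 / 11 = 211.9182
CL = X̄̄ = 211.9182

211.92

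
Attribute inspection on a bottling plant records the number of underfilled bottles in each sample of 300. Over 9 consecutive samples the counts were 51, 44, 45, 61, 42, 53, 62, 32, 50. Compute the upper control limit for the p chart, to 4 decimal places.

0.2269

p̄ = Σdᵢ / (k·n) = 440 / (9 × 300) = 0.16296
UCL = p̄ + 3·√(p̄(1−p̄)/n) = 0.16296 + 3 × √(0.16296×0.83704/300) = 0.16296 + 3 × 0.02132 = 0.22693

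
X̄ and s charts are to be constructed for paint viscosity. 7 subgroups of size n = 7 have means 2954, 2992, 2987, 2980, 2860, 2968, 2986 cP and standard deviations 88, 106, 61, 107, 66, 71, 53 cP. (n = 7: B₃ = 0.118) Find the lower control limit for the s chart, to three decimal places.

9.305

s̄ = (88 + 106 + 61 + 107 + 66 + 71 + 53) / 7 = 78.8571
LCL_s = B₃·s̄ = 0.118 × 78.8571 = 9.3051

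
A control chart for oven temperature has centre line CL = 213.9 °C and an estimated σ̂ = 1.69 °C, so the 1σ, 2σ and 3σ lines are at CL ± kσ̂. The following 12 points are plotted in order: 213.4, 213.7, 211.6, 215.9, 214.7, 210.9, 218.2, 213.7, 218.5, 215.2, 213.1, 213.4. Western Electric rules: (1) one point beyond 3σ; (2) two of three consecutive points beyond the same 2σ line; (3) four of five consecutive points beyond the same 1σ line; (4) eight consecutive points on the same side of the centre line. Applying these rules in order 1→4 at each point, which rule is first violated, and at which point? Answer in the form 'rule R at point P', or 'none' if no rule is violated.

rule 2 at point 9

Zone of each point (C = within 1σ̂, B = 1σ̂–2σ̂, A = 2σ̂–3σ̂, * = beyond 3σ̂; sign = side of CL): 1:-C, 2:-C, 3:-B, 4:+B, 5:+C, 6:-B, 7:+A, 8:-C, 9:+A, 10:+C, 11:-C, 12:-C
Rule 2 (two of three consecutive points beyond the same 2σ limit) is satisfied at point 9.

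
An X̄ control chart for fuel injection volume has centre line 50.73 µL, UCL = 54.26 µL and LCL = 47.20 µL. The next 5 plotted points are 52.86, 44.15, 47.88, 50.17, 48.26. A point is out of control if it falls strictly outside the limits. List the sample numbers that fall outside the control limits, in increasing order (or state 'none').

2

Compare each point to [47.20, 54.26]: sample 2 = 44.15 < LCL.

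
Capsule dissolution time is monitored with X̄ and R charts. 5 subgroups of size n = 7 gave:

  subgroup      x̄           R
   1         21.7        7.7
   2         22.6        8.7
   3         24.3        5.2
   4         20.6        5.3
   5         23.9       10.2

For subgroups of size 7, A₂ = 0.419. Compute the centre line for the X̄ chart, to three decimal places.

X̄̄ = (21.7 + 22.6 + 24.3 + 20.6 + 23.9) / 5 = 113.1000 / 5 = 22.6200
CL = X̄̄ = 22.6200

22.620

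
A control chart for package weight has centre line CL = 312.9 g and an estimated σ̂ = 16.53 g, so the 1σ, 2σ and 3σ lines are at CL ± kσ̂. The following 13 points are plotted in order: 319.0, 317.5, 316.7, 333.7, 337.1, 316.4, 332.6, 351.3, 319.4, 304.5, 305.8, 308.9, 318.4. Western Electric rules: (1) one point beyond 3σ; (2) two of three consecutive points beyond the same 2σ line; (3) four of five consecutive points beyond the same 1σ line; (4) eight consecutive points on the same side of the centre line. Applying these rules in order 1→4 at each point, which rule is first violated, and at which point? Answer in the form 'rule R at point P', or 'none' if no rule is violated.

Zone of each point (C = within 1σ̂, B = 1σ̂–2σ̂, A = 2σ̂–3σ̂, * = beyond 3σ̂; sign = side of CL): 1:+C, 2:+C, 3:+C, 4:+B, 5:+B, 6:+C, 7:+B, 8:+A, 9:+C, 10:-C, 11:-C, 12:-C, 13:+C
Rule 3 (four of five consecutive points beyond the same 1σ limit) is satisfied at point 8.

rule 3 at point 8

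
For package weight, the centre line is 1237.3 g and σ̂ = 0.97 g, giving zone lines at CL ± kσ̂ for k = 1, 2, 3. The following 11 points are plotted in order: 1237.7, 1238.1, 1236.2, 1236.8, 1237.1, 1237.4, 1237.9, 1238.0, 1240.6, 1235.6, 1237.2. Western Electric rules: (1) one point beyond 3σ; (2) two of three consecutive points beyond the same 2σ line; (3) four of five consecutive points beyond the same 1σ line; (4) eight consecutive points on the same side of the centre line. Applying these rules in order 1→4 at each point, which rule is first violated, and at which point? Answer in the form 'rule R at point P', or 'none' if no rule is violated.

rule 1 at point 9

Zone of each point (C = within 1σ̂, B = 1σ̂–2σ̂, A = 2σ̂–3σ̂, * = beyond 3σ̂; sign = side of CL): 1:+C, 2:+C, 3:-B, 4:-C, 5:-C, 6:+C, 7:+C, 8:+C, 9:+*, 10:-B, 11:-C
Rule 1 (one point beyond the 3σ limits) is satisfied at point 9.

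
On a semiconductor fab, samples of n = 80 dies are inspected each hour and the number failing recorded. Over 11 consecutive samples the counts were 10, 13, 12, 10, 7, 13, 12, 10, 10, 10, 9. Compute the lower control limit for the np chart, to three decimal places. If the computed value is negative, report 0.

1.468

p̄ = Σdᵢ / (k·n) = 116 / (11 × 80) = 0.13182
LCL = np̄ − 3·√(np̄(1−p̄)) = 10.5455 − 3 × 3.0258 = 1.4681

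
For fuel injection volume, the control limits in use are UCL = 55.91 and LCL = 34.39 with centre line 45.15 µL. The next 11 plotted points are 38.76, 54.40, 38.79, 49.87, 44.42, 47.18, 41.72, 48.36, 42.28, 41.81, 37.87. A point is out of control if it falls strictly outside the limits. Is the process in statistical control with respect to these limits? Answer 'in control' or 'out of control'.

All 11 points lie within [34.39, 55.91].

in control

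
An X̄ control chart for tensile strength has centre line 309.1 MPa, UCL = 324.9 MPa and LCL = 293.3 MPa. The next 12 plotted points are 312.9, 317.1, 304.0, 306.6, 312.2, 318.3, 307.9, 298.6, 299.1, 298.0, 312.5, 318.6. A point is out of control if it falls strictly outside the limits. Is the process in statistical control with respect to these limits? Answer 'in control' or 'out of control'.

in control

All 12 points lie within [293.3, 324.9].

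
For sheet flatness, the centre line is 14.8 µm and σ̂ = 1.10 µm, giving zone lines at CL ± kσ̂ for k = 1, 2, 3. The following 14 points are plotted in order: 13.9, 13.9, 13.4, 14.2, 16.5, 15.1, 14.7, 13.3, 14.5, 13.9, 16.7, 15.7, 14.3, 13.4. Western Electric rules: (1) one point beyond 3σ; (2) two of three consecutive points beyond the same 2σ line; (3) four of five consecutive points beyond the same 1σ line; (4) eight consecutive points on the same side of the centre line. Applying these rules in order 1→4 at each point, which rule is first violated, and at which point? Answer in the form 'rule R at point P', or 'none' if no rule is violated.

Zone of each point (C = within 1σ̂, B = 1σ̂–2σ̂, A = 2σ̂–3σ̂, * = beyond 3σ̂; sign = side of CL): 1:-C, 2:-C, 3:-B, 4:-C, 5:+B, 6:+C, 7:-C, 8:-B, 9:-C, 10:-C, 11:+B, 12:+C, 13:-C, 14:-B
No rule fires across all 14 points.

none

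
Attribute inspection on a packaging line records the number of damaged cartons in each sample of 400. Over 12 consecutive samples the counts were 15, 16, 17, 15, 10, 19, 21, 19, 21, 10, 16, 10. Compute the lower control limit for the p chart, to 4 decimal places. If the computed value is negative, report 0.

0.0102

p̄ = Σdᵢ / (k·n) = 189 / (12 × 400) = 0.03938
LCL = p̄ − 3·√(p̄(1−p̄)/n) = 0.03938 − 3 × 0.00972 = 0.01020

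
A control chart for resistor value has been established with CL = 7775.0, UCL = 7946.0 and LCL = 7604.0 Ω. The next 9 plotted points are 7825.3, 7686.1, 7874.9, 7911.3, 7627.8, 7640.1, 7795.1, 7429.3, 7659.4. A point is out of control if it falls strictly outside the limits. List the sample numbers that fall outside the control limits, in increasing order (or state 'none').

Compare each point to [7604.0, 7946.0]: sample 8 = 7429.3 < LCL.

8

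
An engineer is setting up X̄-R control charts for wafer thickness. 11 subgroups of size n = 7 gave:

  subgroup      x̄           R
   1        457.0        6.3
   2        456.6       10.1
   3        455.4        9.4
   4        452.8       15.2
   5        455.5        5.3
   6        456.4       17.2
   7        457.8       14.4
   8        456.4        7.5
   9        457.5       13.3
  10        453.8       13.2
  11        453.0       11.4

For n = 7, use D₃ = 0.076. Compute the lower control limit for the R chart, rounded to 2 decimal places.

R̄ = (6.3 + 10.1 + 9.4 + 15.2 + 5.3 + 17.2 + 14.4 + 7.5 + 13.3 + 13.2 + 11.4) / 11 = 123.3000 / 11 = 11.2091
LCL_R = D₃·R̄ = 0.076 × 11.2091 = 0.8519

0.85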